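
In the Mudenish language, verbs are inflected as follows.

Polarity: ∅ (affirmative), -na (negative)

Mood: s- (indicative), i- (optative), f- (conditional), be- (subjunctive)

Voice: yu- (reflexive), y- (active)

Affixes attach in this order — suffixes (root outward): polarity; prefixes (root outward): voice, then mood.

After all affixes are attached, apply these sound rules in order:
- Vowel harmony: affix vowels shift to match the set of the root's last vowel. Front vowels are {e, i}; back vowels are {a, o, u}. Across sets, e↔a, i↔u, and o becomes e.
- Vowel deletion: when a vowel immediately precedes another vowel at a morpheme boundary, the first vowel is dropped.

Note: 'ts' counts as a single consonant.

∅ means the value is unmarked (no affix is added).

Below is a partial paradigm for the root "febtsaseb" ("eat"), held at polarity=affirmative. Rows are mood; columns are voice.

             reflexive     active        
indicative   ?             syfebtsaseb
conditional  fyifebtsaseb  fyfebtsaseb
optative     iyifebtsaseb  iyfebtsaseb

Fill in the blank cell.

syifebtsaseb

Attach voice reflexive yu- → yufebtsaseb.
Attach mood indicative s- → syufebtsaseb.
polarity = affirmative: zero marking, form stays syufebtsaseb.
Apply vowel harmony: syufebtsaseb → syifebtsaseb.
Vowel deletion: no change.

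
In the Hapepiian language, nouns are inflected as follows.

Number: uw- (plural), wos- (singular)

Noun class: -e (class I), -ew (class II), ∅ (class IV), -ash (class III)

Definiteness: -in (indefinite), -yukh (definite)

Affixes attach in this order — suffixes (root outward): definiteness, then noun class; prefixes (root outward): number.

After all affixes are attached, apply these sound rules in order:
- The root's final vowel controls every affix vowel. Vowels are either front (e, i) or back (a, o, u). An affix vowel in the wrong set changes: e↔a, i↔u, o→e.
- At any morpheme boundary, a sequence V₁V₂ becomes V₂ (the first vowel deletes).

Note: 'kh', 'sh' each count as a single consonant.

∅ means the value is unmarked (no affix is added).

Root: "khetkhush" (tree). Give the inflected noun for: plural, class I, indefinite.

uwkhetkhushuna

Attach definiteness indefinite -in → khetkhushin.
Attach number plural uw- → uwkhetkhushin.
Attach noun class class I -e → uwkhetkhushine.
Apply vowel harmony: uwkhetkhushine → uwkhetkhushuna.
Vowel deletion: no change.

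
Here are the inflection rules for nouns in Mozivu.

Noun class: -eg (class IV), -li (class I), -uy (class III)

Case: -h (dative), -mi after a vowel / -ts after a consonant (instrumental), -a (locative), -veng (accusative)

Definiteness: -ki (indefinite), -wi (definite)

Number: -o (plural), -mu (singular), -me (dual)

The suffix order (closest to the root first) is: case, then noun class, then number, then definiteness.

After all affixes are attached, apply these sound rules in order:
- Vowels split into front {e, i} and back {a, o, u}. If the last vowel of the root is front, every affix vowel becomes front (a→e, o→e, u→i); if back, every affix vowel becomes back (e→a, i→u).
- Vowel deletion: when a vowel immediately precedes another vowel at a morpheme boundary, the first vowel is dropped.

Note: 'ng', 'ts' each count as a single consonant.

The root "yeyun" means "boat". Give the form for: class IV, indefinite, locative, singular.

yeyunagmuku

Attach case locative -a → yeyuna.
Attach noun class class IV -eg → yeyunaeg.
Attach number singular -mu → yeyunaegmu.
Attach definiteness indefinite -ki → yeyunaegmuki.
Apply vowel harmony: yeyunaegmuki → yeyunaagmuku.
Apply vowel deletion: yeyunaagmuku → yeyunagmuku.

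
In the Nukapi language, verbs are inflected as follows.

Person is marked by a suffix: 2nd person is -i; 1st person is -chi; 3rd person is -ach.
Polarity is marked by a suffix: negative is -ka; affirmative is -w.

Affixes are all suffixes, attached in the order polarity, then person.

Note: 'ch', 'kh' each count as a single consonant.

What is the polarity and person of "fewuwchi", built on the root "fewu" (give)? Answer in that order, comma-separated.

Segment: fewu-w-chi.
polarity: -w → affirmative.
person: -chi → 1st person.

affirmative, 1st person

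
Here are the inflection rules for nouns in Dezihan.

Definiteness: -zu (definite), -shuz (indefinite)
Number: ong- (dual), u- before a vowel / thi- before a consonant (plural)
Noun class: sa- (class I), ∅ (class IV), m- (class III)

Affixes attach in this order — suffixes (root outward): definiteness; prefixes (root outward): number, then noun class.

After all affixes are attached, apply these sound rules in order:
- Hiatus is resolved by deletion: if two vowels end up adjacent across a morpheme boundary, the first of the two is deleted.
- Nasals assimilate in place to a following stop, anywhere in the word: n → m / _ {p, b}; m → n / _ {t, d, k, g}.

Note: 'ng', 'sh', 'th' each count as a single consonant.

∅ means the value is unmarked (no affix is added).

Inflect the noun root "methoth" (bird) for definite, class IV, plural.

thimethothzu

Attach number plural thi- (before consonant 'm') → thimethoth.
Attach definiteness definite -zu → thimethothzu.
noun class = class IV: zero marking, form stays thimethothzu.
Vowel deletion: no change.
Nasal assimilation: no change.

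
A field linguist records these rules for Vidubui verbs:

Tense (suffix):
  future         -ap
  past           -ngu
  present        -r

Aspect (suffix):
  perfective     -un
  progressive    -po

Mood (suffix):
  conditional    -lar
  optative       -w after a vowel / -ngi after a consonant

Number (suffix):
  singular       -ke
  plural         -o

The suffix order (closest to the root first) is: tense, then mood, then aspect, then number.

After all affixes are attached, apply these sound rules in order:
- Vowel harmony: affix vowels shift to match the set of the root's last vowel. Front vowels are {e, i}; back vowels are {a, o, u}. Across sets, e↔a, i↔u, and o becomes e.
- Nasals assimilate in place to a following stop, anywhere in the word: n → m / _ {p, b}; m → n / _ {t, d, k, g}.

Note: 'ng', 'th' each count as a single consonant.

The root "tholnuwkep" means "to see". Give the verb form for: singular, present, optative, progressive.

tholnuwkeprngipeke

Attach tense present -r → tholnuwkepr.
Attach mood optative -ngi (after consonant 'r') → tholnuwkeprngi.
Attach aspect progressive -po → tholnuwkeprngipo.
Attach number singular -ke → tholnuwkeprngipoke.
Apply vowel harmony: tholnuwkeprngipoke → tholnuwkeprngipeke.
Nasal assimilation: no change.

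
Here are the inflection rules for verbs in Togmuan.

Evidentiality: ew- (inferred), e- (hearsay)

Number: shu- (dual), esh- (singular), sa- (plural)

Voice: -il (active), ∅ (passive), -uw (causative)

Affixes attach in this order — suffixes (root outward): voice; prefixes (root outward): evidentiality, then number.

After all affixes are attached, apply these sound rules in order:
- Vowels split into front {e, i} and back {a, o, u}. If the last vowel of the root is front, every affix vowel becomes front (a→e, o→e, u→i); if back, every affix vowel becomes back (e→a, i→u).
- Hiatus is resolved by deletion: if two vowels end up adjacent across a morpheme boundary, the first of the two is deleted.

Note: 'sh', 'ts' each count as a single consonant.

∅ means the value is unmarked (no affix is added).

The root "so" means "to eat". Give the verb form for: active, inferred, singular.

ashawsul

Attach voice active -il → soil.
Attach evidentiality inferred ew- → ewsoil.
Attach number singular esh- → eshewsoil.
Apply vowel harmony: eshewsoil → ashawsoul.
Apply vowel deletion: ashawsoul → ashawsul.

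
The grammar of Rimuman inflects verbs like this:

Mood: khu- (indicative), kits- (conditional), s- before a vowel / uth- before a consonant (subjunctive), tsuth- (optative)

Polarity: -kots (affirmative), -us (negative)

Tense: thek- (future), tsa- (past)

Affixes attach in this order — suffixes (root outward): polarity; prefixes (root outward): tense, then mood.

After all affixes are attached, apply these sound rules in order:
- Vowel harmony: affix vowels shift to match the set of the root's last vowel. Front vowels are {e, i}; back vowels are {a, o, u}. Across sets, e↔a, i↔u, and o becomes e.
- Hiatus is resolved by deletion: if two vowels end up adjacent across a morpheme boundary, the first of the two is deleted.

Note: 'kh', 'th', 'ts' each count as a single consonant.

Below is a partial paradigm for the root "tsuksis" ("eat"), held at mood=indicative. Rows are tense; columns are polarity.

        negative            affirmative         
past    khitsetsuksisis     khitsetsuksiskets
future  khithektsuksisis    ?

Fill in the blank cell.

Attach polarity affirmative -kots → tsuksiskots.
Attach tense future thek- → thektsuksiskots.
Attach mood indicative khu- → khuthektsuksiskots.
Apply vowel harmony: khuthektsuksiskots → khithektsuksiskets.
Vowel deletion: no change.

khithektsuksiskets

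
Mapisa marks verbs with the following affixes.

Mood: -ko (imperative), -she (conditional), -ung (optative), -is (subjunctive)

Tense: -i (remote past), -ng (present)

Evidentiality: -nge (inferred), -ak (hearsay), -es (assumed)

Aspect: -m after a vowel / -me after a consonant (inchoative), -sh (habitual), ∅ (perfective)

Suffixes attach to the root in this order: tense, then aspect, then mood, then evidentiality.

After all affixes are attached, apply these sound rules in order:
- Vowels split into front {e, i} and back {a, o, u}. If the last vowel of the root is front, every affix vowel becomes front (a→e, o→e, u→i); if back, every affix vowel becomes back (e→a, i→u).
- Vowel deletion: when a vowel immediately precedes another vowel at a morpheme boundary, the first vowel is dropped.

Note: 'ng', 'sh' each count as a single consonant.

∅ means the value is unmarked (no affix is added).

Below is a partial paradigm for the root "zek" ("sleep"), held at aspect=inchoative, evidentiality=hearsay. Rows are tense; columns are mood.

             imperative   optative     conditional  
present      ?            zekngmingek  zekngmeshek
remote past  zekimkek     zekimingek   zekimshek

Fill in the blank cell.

zekngmekek

Attach tense present -ng → zekng.
Attach aspect inchoative -me (after consonant 'ng') → zekngme.
Attach mood imperative -ko → zekngmeko.
Attach evidentiality hearsay -ak → zekngmekoak.
Apply vowel harmony: zekngmekoak → zekngmekeek.
Apply vowel deletion: zekngmekeek → zekngmekek.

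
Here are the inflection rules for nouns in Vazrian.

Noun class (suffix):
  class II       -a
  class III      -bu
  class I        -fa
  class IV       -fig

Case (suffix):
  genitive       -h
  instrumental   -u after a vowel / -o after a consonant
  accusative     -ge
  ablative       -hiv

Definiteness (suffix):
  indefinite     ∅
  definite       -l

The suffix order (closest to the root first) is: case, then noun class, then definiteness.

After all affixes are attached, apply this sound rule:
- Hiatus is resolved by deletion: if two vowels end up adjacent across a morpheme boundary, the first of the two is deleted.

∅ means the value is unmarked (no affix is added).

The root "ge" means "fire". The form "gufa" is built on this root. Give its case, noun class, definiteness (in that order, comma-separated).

instrumental, class I, indefinite

Segment: ge-u-fa.
case: -u/o → instrumental.
noun class: -fa → class I.
definiteness: ∅ → indefinite.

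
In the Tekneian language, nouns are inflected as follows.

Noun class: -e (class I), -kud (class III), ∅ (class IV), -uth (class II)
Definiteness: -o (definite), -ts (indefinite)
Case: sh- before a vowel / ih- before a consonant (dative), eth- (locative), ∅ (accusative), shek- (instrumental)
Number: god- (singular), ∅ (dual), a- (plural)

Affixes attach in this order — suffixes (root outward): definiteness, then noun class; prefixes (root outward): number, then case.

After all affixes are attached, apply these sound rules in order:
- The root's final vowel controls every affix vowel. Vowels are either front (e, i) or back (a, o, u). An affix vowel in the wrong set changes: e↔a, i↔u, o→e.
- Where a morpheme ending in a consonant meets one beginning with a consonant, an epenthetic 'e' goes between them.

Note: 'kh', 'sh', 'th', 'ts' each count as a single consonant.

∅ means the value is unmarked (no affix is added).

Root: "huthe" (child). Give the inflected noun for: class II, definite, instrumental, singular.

Attach definiteness definite -o → hutheo.
Attach number singular god- → godhutheo.
Attach case instrumental shek- → shekgodhutheo.
Attach noun class class II -uth → shekgodhutheouth.
Apply vowel harmony: shekgodhutheouth → shekgedhutheeith.
Apply epenthesis: shekgedhutheeith → shekegedehutheeith.

shekegedehutheeith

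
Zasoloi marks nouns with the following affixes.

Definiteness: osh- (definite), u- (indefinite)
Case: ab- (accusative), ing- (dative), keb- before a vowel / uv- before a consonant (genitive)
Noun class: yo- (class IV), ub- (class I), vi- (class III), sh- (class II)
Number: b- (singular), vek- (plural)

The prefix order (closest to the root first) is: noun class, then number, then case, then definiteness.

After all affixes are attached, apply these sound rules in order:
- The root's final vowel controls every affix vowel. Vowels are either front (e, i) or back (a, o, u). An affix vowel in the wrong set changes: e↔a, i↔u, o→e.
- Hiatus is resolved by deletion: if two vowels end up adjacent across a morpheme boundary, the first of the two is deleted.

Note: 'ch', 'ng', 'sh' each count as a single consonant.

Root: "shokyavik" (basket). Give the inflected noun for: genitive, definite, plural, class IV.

eshivvekyeshokyavik

Attach noun class class IV yo- → yoshokyavik.
Attach number plural vek- → vekyoshokyavik.
Attach case genitive uv- (before consonant 'v') → uvvekyoshokyavik.
Attach definiteness definite osh- → oshuvvekyoshokyavik.
Apply vowel harmony: oshuvvekyoshokyavik → eshivvekyeshokyavik.
Vowel deletion: no change.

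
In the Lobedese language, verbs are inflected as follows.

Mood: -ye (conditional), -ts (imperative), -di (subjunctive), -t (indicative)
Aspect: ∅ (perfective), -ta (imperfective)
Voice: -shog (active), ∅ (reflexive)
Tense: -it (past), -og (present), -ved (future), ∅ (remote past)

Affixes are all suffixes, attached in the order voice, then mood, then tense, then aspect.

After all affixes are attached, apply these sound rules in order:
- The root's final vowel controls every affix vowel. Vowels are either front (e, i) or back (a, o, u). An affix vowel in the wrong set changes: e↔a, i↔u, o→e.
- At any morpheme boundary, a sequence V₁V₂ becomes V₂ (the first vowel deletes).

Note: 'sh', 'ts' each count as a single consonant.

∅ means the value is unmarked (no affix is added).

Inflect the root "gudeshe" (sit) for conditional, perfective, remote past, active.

gudesheshegye

Attach voice active -shog → gudesheshog.
Attach mood conditional -ye → gudesheshogye.
tense = remote past: zero marking, form stays gudesheshogye.
aspect = perfective: zero marking, form stays gudesheshogye.
Apply vowel harmony: gudesheshogye → gudesheshegye.
Vowel deletion: no change.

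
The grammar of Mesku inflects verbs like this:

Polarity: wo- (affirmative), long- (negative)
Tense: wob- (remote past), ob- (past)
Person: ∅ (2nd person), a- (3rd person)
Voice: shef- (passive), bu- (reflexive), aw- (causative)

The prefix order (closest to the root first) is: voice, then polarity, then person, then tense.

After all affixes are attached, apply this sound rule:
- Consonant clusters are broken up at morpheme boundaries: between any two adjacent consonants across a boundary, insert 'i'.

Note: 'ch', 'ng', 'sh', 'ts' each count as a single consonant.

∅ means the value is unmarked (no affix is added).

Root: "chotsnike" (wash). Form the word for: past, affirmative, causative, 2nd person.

obiwoawichotsnike

Attach voice causative aw- → awchotsnike.
Attach polarity affirmative wo- → woawchotsnike.
person = 2nd person: zero marking, form stays woawchotsnike.
Attach tense past ob- → obwoawchotsnike.
Apply epenthesis: obwoawchotsnike → obiwoawichotsnike.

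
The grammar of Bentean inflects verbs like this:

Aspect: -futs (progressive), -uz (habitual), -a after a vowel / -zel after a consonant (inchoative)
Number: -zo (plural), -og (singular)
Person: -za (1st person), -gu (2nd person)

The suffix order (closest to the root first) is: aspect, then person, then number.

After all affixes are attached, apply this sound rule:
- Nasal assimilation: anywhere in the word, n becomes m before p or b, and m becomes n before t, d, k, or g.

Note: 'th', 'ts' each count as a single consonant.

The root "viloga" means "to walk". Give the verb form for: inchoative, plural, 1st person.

vilogaazazo

Attach aspect inchoative -a (after vowel 'a') → vilogaa.
Attach person 1st person -za → vilogaaza.
Attach number plural -zo → vilogaazazo.
Nasal assimilation: no change.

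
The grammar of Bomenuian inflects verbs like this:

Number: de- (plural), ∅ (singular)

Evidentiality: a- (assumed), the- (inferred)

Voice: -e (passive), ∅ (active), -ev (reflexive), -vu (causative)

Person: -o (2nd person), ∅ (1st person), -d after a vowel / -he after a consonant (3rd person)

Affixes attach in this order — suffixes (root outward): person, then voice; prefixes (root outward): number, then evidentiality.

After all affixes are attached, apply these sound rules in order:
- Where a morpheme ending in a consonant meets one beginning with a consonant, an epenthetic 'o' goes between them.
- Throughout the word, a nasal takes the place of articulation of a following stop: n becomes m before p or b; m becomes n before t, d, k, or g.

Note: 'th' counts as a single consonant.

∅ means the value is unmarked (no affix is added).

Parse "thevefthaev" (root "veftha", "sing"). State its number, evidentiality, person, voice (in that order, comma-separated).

Segment: the-veftha-ev.
number: ∅ → singular.
evidentiality: the- → inferred.
person: ∅ → 1st person.
voice: -ev → reflexive.

singular, inferred, 1st person, reflexive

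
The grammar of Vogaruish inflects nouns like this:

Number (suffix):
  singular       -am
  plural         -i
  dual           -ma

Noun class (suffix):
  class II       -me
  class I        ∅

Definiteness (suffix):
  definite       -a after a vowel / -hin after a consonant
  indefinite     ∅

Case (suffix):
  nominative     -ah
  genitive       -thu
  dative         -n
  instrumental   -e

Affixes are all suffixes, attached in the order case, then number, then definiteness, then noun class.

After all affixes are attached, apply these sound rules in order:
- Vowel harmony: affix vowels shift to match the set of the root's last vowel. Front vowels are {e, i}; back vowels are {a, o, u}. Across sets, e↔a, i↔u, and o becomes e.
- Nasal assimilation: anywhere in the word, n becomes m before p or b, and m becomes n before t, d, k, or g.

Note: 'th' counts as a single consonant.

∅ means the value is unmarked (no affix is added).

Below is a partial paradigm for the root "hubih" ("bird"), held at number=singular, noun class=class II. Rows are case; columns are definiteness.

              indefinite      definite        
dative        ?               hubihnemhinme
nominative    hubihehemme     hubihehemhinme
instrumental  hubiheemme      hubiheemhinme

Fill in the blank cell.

hubihnemme

Attach case dative -n → hubihn.
Attach number singular -am → hubihnam.
definiteness = indefinite: zero marking, form stays hubihnam.
Attach noun class class II -me → hubihnamme.
Apply vowel harmony: hubihnamme → hubihnemme.
Nasal assimilation: no change.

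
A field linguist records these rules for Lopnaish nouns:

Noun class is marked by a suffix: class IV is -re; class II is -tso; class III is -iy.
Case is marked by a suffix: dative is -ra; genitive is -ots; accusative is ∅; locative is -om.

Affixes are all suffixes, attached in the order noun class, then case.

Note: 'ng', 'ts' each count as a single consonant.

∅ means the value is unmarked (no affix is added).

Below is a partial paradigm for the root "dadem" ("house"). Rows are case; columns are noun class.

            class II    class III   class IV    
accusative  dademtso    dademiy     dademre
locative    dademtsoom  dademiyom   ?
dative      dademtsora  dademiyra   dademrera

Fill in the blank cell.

dademreom

Attach noun class class IV -re → dademre.
Attach case locative -om → dademreom.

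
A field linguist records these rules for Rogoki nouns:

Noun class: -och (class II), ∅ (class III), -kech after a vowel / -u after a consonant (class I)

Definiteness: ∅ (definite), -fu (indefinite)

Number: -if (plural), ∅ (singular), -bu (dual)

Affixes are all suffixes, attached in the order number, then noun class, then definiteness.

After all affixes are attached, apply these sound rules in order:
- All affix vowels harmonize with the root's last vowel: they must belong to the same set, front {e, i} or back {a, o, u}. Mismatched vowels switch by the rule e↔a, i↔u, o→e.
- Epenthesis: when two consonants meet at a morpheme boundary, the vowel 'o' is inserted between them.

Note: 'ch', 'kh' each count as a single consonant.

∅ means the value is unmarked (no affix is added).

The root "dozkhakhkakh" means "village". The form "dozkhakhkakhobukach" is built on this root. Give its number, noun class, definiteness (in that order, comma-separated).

Segment: dozkhakhkakh-bu-kech.
number: -bu → dual.
noun class: -kech/u → class I.
definiteness: ∅ → definite.

dual, class I, definite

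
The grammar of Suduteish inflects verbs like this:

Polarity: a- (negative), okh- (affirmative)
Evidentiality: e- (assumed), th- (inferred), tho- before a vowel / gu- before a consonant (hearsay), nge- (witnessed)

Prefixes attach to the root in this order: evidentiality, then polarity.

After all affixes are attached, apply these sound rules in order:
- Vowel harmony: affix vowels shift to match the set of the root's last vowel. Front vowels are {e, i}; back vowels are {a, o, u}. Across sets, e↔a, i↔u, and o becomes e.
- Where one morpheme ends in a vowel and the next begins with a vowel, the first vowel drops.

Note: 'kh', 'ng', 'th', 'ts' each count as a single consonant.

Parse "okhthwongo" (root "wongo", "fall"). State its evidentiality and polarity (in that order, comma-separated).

Segment: okh-th-wongo.
evidentiality: th- → inferred.
polarity: okh- → affirmative.

inferred, affirmative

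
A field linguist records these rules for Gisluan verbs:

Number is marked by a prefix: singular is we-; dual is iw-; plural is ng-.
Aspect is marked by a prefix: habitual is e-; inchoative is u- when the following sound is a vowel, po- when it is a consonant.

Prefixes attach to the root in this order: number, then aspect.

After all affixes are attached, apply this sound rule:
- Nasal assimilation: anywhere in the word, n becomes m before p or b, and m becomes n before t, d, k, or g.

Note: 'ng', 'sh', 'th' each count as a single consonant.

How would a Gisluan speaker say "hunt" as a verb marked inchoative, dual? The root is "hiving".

uiwhiving

Attach number dual iw- → iwhiving.
Attach aspect inchoative u- (before vowel 'i') → uiwhiving.
Nasal assimilation: no change.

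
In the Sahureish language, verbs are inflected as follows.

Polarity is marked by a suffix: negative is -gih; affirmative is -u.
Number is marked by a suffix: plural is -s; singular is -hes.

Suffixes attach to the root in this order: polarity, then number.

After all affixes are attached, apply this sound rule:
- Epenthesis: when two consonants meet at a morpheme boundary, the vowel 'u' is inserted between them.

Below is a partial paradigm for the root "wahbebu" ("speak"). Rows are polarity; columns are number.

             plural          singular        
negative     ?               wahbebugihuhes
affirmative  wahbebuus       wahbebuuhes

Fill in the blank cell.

wahbebugihus

Attach polarity negative -gih → wahbebugih.
Attach number plural -s → wahbebugihs.
Apply epenthesis: wahbebugihs → wahbebugihus.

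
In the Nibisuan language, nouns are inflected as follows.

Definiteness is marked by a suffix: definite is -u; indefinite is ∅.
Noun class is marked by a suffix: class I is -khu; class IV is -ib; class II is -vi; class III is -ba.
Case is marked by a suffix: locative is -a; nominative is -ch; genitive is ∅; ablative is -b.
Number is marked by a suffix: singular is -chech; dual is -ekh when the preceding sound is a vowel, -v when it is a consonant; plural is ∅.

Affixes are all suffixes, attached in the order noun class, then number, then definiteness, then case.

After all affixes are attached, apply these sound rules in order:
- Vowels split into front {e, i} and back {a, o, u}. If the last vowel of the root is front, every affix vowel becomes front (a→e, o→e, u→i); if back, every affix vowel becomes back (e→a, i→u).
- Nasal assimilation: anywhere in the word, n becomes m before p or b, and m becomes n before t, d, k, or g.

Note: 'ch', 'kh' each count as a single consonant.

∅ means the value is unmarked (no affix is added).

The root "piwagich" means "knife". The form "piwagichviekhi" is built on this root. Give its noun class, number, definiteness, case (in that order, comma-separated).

class II, dual, definite, genitive

Segment: piwagich-vi-ekh-u.
noun class: -vi → class II.
number: -ekh/v → dual.
definiteness: -u → definite.
case: ∅ → genitive.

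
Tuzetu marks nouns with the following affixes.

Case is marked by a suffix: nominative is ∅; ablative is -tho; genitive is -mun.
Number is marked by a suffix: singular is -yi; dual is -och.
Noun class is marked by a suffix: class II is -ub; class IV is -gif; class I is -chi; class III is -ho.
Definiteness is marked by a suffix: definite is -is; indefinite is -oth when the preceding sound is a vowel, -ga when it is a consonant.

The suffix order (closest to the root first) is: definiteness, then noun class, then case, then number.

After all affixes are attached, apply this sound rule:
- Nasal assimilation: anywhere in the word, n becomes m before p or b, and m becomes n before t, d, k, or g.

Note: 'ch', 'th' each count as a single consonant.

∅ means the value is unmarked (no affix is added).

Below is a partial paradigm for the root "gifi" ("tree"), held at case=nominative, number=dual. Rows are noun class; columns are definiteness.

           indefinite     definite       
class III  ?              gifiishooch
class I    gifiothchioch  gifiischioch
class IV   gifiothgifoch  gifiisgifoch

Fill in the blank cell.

Attach definiteness indefinite -oth (after vowel 'i') → gifioth.
Attach noun class class III -ho → gifiothho.
case = nominative: zero marking, form stays gifiothho.
Attach number dual -och → gifiothhooch.
Nasal assimilation: no change.

gifiothhooch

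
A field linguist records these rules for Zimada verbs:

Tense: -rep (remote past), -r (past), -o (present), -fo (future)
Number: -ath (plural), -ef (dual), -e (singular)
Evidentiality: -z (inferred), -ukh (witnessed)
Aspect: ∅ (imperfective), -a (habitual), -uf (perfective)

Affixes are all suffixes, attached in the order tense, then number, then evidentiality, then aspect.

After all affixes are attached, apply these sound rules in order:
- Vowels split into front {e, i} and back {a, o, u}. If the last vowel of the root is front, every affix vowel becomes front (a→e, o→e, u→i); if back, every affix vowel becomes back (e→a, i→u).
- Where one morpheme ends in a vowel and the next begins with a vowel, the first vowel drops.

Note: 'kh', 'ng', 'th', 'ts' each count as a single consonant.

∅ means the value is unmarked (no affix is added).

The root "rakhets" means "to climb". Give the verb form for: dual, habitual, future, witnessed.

Attach tense future -fo → rakhetsfo.
Attach number dual -ef → rakhetsfoef.
Attach evidentiality witnessed -ukh → rakhetsfoefukh.
Attach aspect habitual -a → rakhetsfoefukha.
Apply vowel harmony: rakhetsfoefukha → rakhetsfeefikhe.
Apply vowel deletion: rakhetsfeefikhe → rakhetsfefikhe.

rakhetsfefikhe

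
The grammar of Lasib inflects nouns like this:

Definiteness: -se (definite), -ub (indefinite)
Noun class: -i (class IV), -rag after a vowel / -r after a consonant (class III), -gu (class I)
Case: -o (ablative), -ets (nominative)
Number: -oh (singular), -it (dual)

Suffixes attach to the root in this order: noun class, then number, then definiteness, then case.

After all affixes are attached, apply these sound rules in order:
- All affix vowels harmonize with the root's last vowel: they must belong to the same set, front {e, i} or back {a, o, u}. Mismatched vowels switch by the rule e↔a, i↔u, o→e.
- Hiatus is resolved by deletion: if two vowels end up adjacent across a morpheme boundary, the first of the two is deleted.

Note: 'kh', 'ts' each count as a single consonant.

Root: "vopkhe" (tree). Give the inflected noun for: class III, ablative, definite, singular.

Attach noun class class III -rag (after vowel 'e') → vopkherag.
Attach number singular -oh → vopkheragoh.
Attach definiteness definite -se → vopkheragohse.
Attach case ablative -o → vopkheragohseo.
Apply vowel harmony: vopkheragohseo → vopkheregehsee.
Apply vowel deletion: vopkheregehsee → vopkheregehse.

vopkheregehse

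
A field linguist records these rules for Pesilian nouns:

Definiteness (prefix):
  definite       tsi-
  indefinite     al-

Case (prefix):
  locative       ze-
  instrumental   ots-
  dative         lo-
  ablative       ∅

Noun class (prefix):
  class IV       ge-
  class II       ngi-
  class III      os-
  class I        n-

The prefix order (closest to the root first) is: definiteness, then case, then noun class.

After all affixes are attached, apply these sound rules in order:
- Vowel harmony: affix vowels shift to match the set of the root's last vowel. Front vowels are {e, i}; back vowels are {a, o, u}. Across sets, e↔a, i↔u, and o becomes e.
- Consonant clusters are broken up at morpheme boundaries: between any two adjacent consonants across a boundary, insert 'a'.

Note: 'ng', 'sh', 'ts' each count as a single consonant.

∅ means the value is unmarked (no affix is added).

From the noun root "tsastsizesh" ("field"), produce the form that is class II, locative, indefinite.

ngizeelatsastsizesh

Attach definiteness indefinite al- → altsastsizesh.
Attach case locative ze- → zealtsastsizesh.
Attach noun class class II ngi- → ngizealtsastsizesh.
Apply vowel harmony: ngizealtsastsizesh → ngizeeltsastsizesh.
Apply epenthesis: ngizeeltsastsizesh → ngizeelatsastsizesh.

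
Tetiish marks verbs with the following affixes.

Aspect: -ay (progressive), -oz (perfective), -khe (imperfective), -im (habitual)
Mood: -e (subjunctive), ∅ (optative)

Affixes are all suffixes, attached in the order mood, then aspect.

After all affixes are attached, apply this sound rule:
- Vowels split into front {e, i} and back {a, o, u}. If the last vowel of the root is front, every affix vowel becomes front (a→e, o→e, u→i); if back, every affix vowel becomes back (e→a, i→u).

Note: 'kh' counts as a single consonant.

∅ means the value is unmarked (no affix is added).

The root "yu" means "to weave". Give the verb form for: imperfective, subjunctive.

yuakha

Attach mood subjunctive -e → yue.
Attach aspect imperfective -khe → yuekhe.
Apply vowel harmony: yuekhe → yuakha.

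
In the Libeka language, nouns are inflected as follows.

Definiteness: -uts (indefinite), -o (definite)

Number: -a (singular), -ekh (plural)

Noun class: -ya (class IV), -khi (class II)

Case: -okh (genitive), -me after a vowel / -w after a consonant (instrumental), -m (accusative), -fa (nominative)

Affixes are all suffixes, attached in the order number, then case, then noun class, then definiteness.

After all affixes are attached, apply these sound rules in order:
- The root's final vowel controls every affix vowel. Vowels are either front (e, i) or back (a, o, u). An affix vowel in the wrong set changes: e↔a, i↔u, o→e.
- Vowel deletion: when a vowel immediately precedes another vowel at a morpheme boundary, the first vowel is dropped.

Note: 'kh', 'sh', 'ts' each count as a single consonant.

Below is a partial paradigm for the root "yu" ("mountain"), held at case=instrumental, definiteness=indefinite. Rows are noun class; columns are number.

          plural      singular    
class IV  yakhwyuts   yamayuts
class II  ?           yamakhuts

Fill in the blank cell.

yakhwkhuts

Attach number plural -ekh → yuekh.
Attach case instrumental -w (after consonant 'kh') → yuekhw.
Attach noun class class II -khi → yuekhwkhi.
Attach definiteness indefinite -uts → yuekhwkhiuts.
Apply vowel harmony: yuekhwkhiuts → yuakhwkhuuts.
Apply vowel deletion: yuakhwkhuuts → yakhwkhuts.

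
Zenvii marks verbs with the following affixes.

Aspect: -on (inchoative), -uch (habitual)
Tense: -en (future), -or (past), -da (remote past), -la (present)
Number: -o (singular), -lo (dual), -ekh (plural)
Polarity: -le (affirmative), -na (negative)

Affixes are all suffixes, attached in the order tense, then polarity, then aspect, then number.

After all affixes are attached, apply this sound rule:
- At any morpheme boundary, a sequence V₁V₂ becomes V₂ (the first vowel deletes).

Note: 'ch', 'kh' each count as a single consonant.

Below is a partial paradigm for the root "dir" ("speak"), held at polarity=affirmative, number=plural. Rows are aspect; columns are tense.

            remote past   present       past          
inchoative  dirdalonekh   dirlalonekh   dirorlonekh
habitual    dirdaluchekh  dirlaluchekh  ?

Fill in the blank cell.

Attach tense past -or → diror.
Attach polarity affirmative -le → dirorle.
Attach aspect habitual -uch → dirorleuch.
Attach number plural -ekh → dirorleuchekh.
Apply vowel deletion: dirorleuchekh → dirorluchekh.

dirorluchekh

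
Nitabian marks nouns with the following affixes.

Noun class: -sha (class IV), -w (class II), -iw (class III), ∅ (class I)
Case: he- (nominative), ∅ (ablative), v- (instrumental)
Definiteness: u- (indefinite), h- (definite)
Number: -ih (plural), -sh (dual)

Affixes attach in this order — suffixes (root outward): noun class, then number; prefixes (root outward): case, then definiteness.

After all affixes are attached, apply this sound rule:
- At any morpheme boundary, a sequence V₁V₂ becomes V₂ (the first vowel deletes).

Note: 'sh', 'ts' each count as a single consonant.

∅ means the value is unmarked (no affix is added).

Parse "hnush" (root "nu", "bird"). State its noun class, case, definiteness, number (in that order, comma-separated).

class I, ablative, definite, dual

Segment: h-nu-sh.
noun class: ∅ → class I.
case: ∅ → ablative.
definiteness: h- → definite.
number: -sh → dual.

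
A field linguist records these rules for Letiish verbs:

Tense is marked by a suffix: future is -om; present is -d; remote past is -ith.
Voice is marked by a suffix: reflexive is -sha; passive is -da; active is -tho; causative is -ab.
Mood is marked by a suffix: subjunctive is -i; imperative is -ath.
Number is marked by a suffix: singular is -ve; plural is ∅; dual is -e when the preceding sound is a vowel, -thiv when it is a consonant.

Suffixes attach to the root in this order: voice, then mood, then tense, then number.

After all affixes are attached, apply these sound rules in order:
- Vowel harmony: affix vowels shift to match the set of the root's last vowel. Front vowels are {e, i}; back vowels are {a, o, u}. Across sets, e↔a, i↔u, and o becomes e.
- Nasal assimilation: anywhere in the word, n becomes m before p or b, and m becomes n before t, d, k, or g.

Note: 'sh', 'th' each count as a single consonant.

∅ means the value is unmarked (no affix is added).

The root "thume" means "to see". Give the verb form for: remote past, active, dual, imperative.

thumetheethiththiv

Attach voice active -tho → thumetho.
Attach mood imperative -ath → thumethoath.
Attach tense remote past -ith → thumethoathith.
Attach number dual -thiv (after consonant 'th') → thumethoathiththiv.
Apply vowel harmony: thumethoathiththiv → thumetheethiththiv.
Nasal assimilation: no change.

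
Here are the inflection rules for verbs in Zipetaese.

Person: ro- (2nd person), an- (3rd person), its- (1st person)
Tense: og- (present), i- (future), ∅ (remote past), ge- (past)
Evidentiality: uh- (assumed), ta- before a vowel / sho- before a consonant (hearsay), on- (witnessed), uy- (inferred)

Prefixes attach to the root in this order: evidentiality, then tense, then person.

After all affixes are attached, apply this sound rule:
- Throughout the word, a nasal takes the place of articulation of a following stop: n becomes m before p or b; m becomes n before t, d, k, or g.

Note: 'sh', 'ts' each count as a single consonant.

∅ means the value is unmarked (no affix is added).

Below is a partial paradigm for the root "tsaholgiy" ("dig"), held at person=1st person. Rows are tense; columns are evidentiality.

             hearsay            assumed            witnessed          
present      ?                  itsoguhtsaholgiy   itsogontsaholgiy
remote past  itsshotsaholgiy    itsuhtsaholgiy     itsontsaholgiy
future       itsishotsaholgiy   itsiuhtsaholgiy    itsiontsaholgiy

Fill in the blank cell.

itsogshotsaholgiy

Attach evidentiality hearsay sho- (before consonant 'ts') → shotsaholgiy.
Attach tense present og- → ogshotsaholgiy.
Attach person 1st person its- → itsogshotsaholgiy.
Nasal assimilation: no change.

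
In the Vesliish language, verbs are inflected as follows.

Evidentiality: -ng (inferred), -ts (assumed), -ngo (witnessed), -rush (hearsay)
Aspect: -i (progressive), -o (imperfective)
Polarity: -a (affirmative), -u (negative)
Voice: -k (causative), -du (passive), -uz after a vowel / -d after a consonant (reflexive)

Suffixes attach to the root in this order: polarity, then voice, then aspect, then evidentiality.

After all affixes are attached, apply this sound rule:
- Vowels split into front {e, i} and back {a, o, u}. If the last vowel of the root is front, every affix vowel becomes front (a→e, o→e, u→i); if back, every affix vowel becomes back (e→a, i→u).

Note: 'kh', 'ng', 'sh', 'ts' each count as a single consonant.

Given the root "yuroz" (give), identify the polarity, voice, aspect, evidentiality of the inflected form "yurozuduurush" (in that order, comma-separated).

Segment: yuroz-u-du-i-rush.
polarity: -u → negative.
voice: -du → passive.
aspect: -i → progressive.
evidentiality: -rush → hearsay.

negative, passive, progressive, hearsay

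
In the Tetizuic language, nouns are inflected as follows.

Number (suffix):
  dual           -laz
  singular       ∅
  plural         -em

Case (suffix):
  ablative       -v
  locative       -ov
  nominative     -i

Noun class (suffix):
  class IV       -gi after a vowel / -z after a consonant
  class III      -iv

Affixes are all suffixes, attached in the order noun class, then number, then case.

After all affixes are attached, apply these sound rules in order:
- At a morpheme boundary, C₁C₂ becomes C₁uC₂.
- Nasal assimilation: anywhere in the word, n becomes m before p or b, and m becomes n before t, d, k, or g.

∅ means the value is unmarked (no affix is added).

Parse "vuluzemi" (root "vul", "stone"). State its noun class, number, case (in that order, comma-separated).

class IV, plural, nominative

Segment: vul-z-em-i.
noun class: -gi/z → class IV.
number: -em → plural.
case: -i → nominative.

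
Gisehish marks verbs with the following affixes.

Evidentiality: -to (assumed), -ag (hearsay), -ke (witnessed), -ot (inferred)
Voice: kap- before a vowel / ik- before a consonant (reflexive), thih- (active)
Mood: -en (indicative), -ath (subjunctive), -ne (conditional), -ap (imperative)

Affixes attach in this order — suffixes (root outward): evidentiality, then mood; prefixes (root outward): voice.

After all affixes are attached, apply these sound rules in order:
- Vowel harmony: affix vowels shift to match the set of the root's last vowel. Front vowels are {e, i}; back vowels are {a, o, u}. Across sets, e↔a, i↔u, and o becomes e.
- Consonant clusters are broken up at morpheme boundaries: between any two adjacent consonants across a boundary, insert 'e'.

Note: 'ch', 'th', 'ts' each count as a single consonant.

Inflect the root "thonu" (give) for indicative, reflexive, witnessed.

ukethonukaan

Attach evidentiality witnessed -ke → thonuke.
Attach mood indicative -en → thonukeen.
Attach voice reflexive ik- (before consonant 'th') → ikthonukeen.
Apply vowel harmony: ikthonukeen → ukthonukaan.
Apply epenthesis: ukthonukaan → ukethonukaan.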